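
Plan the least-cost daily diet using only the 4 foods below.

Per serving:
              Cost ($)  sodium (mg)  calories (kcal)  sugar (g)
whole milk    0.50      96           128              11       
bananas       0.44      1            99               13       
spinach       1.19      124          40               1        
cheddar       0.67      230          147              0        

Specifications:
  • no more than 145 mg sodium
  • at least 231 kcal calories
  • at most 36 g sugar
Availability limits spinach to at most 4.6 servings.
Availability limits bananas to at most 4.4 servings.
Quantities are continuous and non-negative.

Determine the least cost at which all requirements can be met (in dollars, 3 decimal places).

$0.923

Let x1 = servings of whole milk, x2 = servings of bananas, x3 = servings of spinach, x4 = servings of cheddar.
Minimise 0.5x1 + 0.44x2 + 1.19x3 + 0.67x4 s.t.:
  96x1 + 1x2 + 124x3 + 230x4 ≤ 145   (sodium)
  128x1 + 99x2 + 40x3 + 147x4 ≥ 231   (calories)
  11x1 + 13x2 + 1x3 ≤ 36   (sugar)
  x3 ≤ 4.6
  x2 ≤ 4.4
  x1, x2, x3, x4 ≥ 0.
The cheapest feasible vertex uses only whole milk, bananas; spinach, cheddar are not used. Binding constraints: sodium and calories.
Optimal quantities: whole milk = 1.506 servings, bananas = 0.3857 servings.
Total cost: 0.5·1.506 + 0.44·0.3857 = 0.92271.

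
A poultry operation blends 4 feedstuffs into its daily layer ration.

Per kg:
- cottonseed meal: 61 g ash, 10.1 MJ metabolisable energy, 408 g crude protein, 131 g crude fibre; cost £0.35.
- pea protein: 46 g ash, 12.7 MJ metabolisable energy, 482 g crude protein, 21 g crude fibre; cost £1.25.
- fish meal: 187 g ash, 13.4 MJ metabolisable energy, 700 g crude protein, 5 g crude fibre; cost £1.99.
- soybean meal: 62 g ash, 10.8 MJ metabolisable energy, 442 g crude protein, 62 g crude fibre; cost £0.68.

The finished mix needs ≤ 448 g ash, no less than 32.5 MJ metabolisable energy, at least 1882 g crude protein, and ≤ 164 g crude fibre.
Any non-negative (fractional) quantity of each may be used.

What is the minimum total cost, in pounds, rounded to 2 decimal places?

Treat it as an LP. Let x1 = kg of cottonseed meal, x2 = kg of pea protein, x3 = kg of fish meal, x4 = kg of soybean meal.
Minimize 0.35x1 + 1.25x2 + 1.99x3 + 0.68x4 with:
  61x1 + 46x2 + 187x3 + 62x4 ≤ 448   (ash)
  10.1x1 + 12.7x2 + 13.4x3 + 10.8x4 ≥ 32.5   (metabolisable energy)
  408x1 + 482x2 + 700x3 + 442x4 ≥ 1882   (crude protein)
  131x1 + 21x2 + 5x3 + 62x4 ≤ 164   (crude fibre)
  x1, x2, x3, x4 ≥ 0.
The optimal basis is {fish meal, soybean meal}; cottonseed meal, pea protein drop out. The crude protein and crude fibre requirements are met with equality.
Solving gives x3 = 1.073, x4 = 2.559.
Cost = 1.99·1.073 + 0.68·2.559 = 3.8754.

£3.88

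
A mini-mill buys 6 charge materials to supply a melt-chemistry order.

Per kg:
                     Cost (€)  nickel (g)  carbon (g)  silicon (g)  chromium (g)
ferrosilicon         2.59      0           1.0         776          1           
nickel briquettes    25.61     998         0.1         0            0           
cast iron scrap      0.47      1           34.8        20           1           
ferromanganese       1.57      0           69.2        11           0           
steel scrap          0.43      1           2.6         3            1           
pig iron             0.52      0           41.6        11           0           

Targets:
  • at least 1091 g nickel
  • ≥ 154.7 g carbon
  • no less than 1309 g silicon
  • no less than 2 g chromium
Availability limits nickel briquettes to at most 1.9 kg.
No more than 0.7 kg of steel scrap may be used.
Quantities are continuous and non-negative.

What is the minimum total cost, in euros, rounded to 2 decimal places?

Let x1 = kg of ferrosilicon, x2 = kg of nickel briquettes, x3 = kg of cast iron scrap, x4 = kg of ferromanganese, x5 = kg of steel scrap, x6 = kg of pig iron.
min 2.59x1 + 25.61x2 + 0.47x3 + 1.57x4 + 0.43x5 + 0.52x6 subject to:
  998x2 + 1x3 + 1x5 ≥ 1091   (nickel)
  1x1 + 0.1x2 + 34.8x3 + 69.2x4 + 2.6x5 + 41.6x6 ≥ 154.7   (carbon)
  776x1 + 20x3 + 11x4 + 3x5 + 11x6 ≥ 1309   (silicon)
  1x1 + 1x3 + 1x5 ≥ 2   (chromium)
  x2 ≤ 1.9
  x5 ≤ 0.7
  x1, x2, x3, x4, x5, x6 ≥ 0.
At the optimum only ferrosilicon, nickel briquettes, cast iron scrap are positive (ferromanganese, steel scrap, pig iron = 0). The nickel, carbon, silicon requirements are met with equality.
Optimal quantities: ferrosilicon = 1.574 kg, nickel briquettes = 1.089 kg, cast iron scrap = 4.397 kg.
Cost = 2.59·1.574 + 25.61·1.089 + 0.47·4.397 = 34.0325.

€34.03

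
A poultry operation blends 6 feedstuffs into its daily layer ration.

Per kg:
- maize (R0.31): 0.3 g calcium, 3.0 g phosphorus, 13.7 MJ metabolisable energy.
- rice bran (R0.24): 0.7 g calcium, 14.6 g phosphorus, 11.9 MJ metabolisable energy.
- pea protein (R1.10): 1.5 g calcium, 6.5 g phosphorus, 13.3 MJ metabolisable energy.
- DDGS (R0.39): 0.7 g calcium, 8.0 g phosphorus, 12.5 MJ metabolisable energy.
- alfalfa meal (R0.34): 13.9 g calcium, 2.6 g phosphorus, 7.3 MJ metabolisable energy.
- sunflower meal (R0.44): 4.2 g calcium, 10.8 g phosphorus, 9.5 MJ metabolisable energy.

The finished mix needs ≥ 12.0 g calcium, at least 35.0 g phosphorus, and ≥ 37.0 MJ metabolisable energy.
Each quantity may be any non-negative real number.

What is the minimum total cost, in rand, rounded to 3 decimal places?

This is a linear program. Let x1 = kg of maize, x2 = kg of rice bran, x3 = kg of pea protein, x4 = kg of DDGS, x5 = kg of alfalfa meal, x6 = kg of sunflower meal.
min 0.31x1 + 0.24x2 + 1.1x3 + 0.39x4 + 0.34x5 + 0.44x6 s.t.:
  0.3x1 + 0.7x2 + 1.5x3 + 0.7x4 + 13.9x5 + 4.2x6 ≥ 12   (calcium)
  3x1 + 14.6x2 + 6.5x3 + 8x4 + 2.6x5 + 10.8x6 ≥ 35   (phosphorus)
  13.7x1 + 11.9x2 + 13.3x3 + 12.5x4 + 7.3x5 + 9.5x6 ≥ 37   (metabolisable energy)
  x1, x2, x3, x4, x5, x6 ≥ 0.
The cheapest feasible vertex uses only rice bran, alfalfa meal; maize, pea protein, DDGS, sunflower meal are not used. Binding constraints: calcium and metabolisable energy.
Optimal quantities: rice bran = 2.662 kg, alfalfa meal = 0.7293 kg.
Total cost: 0.24·2.662 + 0.34·0.7293 = 0.88684.

R0.887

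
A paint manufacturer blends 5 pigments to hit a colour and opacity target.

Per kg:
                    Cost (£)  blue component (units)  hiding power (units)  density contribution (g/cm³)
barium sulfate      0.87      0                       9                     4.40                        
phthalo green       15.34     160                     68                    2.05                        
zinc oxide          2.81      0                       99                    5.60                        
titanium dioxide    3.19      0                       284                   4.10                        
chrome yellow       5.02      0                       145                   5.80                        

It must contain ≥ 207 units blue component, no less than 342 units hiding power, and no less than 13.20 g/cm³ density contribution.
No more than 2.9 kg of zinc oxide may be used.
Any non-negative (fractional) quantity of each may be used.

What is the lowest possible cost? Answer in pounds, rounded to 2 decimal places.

£23.94

Let x1 = kg of barium sulfate, x2 = kg of phthalo green, x3 = kg of zinc oxide, x4 = kg of titanium dioxide, x5 = kg of chrome yellow.
Minimise 0.87x1 + 15.34x2 + 2.81x3 + 3.19x4 + 5.02x5 with:
  160x2 ≥ 207   (blue component)
  9x1 + 68x2 + 99x3 + 284x4 + 145x5 ≥ 342   (hiding power)
  4.4x1 + 2.05x2 + 5.6x3 + 4.1x4 + 5.8x5 ≥ 13.2   (density contribution)
  x3 ≤ 2.9
  x1, x2, x3, x4, x5 ≥ 0.
The cheapest feasible vertex uses only barium sulfate, phthalo green, titanium dioxide; zinc oxide, chrome yellow are not used. There the blue component, hiding power, density contribution constraints are tight.
Solving gives x1 = 1.611, x2 = 1.294, x4 = 0.8434.
Objective = 0.87·1.611 + 15.34·1.294 + 3.19·0.8434 = 23.9420.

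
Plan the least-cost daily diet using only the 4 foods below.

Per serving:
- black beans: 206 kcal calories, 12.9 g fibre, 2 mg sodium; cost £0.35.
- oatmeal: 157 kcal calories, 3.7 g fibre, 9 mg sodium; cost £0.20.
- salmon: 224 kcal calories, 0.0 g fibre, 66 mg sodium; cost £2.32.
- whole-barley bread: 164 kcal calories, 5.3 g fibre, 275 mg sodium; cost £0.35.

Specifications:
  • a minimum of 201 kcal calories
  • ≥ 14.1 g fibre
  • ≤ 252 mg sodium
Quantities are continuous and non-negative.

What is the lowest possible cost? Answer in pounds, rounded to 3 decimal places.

Set it up as a linear program. Let x1 = servings of black beans, x2 = servings of oatmeal, x3 = servings of salmon, x4 = servings of whole-barley bread.
Minimise 0.35x1 + 0.2x2 + 2.32x3 + 0.35x4 with:
  206x1 + 157x2 + 224x3 + 164x4 ≥ 201   (calories)
  12.9x1 + 3.7x2 + 5.3x4 ≥ 14.1   (fibre)
  2x1 + 9x2 + 66x3 + 275x4 ≤ 252   (sodium)
  x1, x2, x3, x4 ≥ 0.
The optimal basis is {black beans}; oatmeal, salmon, whole-barley bread drop out. Binding constraint: fibre.
Optimal quantities: black beans = 1.093 servings.
Hence cost = 0.35·1.093 = £0.38255.

£0.383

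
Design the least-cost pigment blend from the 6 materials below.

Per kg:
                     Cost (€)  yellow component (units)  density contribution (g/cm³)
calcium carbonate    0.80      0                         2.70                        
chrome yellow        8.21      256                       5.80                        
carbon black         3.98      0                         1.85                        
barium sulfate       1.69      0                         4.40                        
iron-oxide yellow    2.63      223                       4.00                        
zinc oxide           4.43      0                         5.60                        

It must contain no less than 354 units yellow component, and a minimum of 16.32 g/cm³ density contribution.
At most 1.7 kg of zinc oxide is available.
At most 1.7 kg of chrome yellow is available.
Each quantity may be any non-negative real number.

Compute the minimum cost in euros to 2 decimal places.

Set it up as a linear program. Let x1 = kg of calcium carbonate, x2 = kg of chrome yellow, x3 = kg of carbon black, x4 = kg of barium sulfate, x5 = kg of iron-oxide yellow, x6 = kg of zinc oxide.
Minimize 0.8x1 + 8.21x2 + 3.98x3 + 1.69x4 + 2.63x5 + 4.43x6 with:
  256x2 + 223x5 ≥ 354   (yellow component)
  2.7x1 + 5.8x2 + 1.85x3 + 4.4x4 + 4x5 + 5.6x6 ≥ 16.32   (density contribution)
  x6 ≤ 1.7
  x2 ≤ 1.7
  x1, x2, x3, x4, x5, x6 ≥ 0.
At the optimum only calcium carbonate, iron-oxide yellow are positive (chrome yellow, carbon black, barium sulfate, zinc oxide = 0). There the yellow component and density contribution constraints are tight.
So calcium carbonate = 3.693 kg, iron-oxide yellow = 1.587 kg.
Total cost: 0.8·3.693 + 2.63·1.587 = 7.1282.

€7.13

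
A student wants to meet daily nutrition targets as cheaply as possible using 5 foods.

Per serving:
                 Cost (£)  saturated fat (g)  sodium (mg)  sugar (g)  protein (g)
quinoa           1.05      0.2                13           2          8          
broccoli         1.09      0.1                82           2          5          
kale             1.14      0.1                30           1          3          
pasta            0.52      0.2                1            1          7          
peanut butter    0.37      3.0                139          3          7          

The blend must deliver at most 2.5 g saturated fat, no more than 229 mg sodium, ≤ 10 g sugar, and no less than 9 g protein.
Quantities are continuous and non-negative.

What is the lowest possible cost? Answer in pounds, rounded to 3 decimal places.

£0.548

Let x1 = servings of quinoa, x2 = servings of broccoli, x3 = servings of kale, x4 = servings of pasta, x5 = servings of peanut butter.
Minimise 1.05x1 + 1.09x2 + 1.14x3 + 0.52x4 + 0.37x5 with:
  0.2x1 + 0.1x2 + 0.1x3 + 0.2x4 + 3x5 ≤ 2.5   (saturated fat)
  13x1 + 82x2 + 30x3 + 1x4 + 139x5 ≤ 229   (sodium)
  2x1 + 2x2 + 1x3 + 1x4 + 3x5 ≤ 10   (sugar)
  8x1 + 5x2 + 3x3 + 7x4 + 7x5 ≥ 9   (protein)
  x1, x2, x3, x4, x5 ≥ 0.
At the optimum only pasta, peanut butter are positive (quinoa, broccoli, kale = 0). There the saturated fat and protein constraints are tight.
Solving gives x4 = 0.4847, x5 = 0.801.
Hence cost = 0.52·0.4847 + 0.37·0.801 = £0.54841.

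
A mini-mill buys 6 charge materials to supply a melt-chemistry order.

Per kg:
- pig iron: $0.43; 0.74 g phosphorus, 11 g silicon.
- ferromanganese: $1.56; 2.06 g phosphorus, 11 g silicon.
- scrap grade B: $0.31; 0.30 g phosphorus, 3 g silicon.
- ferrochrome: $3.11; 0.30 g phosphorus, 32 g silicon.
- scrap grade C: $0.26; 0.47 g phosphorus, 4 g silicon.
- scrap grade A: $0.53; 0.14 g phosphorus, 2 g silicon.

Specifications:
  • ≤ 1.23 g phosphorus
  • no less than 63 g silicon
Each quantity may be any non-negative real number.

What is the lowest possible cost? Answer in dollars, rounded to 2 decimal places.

Let x1 = kg of pig iron, x2 = kg of ferromanganese, x3 = kg of scrap grade B, x4 = kg of ferrochrome, x5 = kg of scrap grade C, x6 = kg of scrap grade A.
min 0.43x1 + 1.56x2 + 0.31x3 + 3.11x4 + 0.26x5 + 0.53x6 s.t.:
  0.74x1 + 2.06x2 + 0.3x3 + 0.3x4 + 0.47x5 + 0.14x6 ≤ 1.23   (phosphorus)
  11x1 + 11x2 + 3x3 + 32x4 + 4x5 + 2x6 ≥ 63   (silicon)
  x1, x2, x3, x4, x5, x6 ≥ 0.
The optimal basis is {pig iron, ferrochrome}; ferromanganese, scrap grade B, scrap grade C, scrap grade A drop out. There the phosphorus and silicon constraints are tight.
So pig iron = 1.004 kg, ferrochrome = 1.624 kg.
Hence cost = 0.43·1.004 + 3.11·1.624 = $5.4824.

$5.48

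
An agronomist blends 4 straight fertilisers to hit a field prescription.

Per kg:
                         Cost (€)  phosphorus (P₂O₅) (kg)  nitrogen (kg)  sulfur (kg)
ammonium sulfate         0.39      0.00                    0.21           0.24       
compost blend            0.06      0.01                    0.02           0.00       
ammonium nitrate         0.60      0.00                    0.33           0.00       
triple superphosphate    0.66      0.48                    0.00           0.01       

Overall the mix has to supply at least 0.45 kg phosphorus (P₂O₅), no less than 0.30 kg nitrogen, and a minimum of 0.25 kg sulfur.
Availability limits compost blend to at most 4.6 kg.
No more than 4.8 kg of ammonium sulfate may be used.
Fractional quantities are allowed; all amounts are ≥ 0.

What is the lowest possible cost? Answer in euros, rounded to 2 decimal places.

€1.17

Let x1 = kg of ammonium sulfate, x2 = kg of compost blend, x3 = kg of ammonium nitrate, x4 = kg of triple superphosphate.
Minimise 0.39x1 + 0.06x2 + 0.6x3 + 0.66x4 subject to:
  0.01x2 + 0.48x4 ≥ 0.45   (phosphorus (P₂O₅))
  0.21x1 + 0.02x2 + 0.33x3 ≥ 0.3   (nitrogen)
  0.24x1 + 0.01x4 ≥ 0.25   (sulfur)
  x2 ≤ 4.6
  x1 ≤ 4.8
  x1, x2, x3, x4 ≥ 0.
The cheapest feasible vertex uses only ammonium sulfate, ammonium nitrate, triple superphosphate; compost blend is not used. There the phosphorus (P₂O₅), nitrogen, sulfur constraints are tight.
Optimal quantities: ammonium sulfate = 1.003 kg, ammonium nitrate = 0.2711 kg, triple superphosphate = 0.9375 kg.
Cost = 0.39·1.003 + 0.6·0.2711 + 0.66·0.9375 = 1.1726.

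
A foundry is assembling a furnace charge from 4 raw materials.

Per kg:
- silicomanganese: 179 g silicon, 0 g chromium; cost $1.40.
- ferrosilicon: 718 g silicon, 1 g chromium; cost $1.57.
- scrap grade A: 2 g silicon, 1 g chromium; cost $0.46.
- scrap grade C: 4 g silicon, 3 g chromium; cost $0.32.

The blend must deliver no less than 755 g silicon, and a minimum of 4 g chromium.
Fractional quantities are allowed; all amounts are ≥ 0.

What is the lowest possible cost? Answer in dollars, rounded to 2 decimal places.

$1.96

Set it up as a linear program. Let x1 = kg of silicomanganese, x2 = kg of ferrosilicon, x3 = kg of scrap grade A, x4 = kg of scrap grade C.
Minimize 1.4x1 + 1.57x2 + 0.46x3 + 0.32x4 s.t.:
  179x1 + 718x2 + 2x3 + 4x4 ≥ 755   (silicon)
  1x2 + 1x3 + 3x4 ≥ 4   (chromium)
  x1, x2, x3, x4 ≥ 0.
The minimum-cost mix takes nothing from silicomanganese, scrap grade A — only ferrosilicon, scrap grade C. Binding constraints: silicon and chromium.
Solving gives x2 = 1.046, x4 = 0.9847.
Total cost: 1.57·1.046 + 0.32·0.9847 = 1.9573.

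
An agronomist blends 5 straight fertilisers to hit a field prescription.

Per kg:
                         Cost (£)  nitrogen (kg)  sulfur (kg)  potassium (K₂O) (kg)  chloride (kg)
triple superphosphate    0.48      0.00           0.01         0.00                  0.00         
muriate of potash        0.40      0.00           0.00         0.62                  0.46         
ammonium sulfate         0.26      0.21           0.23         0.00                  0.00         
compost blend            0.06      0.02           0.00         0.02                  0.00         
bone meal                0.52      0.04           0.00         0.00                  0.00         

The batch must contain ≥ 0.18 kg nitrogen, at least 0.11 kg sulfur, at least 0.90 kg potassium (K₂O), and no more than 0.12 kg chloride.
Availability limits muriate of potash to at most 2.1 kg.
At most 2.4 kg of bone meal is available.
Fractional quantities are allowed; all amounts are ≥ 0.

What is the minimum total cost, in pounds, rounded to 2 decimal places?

£2.44

Let x1 = kg of triple superphosphate, x2 = kg of muriate of potash, x3 = kg of ammonium sulfate, x4 = kg of compost blend, x5 = kg of bone meal.
Minimise 0.48x1 + 0.4x2 + 0.26x3 + 0.06x4 + 0.52x5 with:
  0.21x3 + 0.02x4 + 0.04x5 ≥ 0.18   (nitrogen)
  0.01x1 + 0.23x3 ≥ 0.11   (sulfur)
  0.62x2 + 0.02x4 ≥ 0.9   (potassium (K₂O))
  0.46x2 ≤ 0.12   (chloride)
  x2 ≤ 2.1
  x5 ≤ 2.4
  x1, x2, x3, x4, x5 ≥ 0.
At the optimum only muriate of potash, ammonium sulfate, compost blend are positive (triple superphosphate, bone meal = 0). The sulfur, potassium (K₂O), chloride requirements are met with equality.
Optimal quantities: muriate of potash = 0.2609 kg, ammonium sulfate = 0.4783 kg, compost blend = 36.91 kg.
Objective = 0.4·0.2609 + 0.26·0.4783 + 0.06·36.91 = 2.4433.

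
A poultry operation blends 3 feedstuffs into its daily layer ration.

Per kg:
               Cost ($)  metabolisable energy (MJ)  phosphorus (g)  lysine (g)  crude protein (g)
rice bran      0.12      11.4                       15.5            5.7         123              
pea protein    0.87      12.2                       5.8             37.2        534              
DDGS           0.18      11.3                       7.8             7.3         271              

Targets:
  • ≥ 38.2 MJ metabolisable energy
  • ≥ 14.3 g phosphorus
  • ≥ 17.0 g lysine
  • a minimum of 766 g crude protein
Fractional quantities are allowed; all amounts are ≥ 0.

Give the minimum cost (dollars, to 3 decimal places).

Set it up as a linear program. Let x1 = kg of rice bran, x2 = kg of pea protein, x3 = kg of DDGS.
Minimize 0.12x1 + 0.87x2 + 0.18x3 with:
  11.4x1 + 12.2x2 + 11.3x3 ≥ 38.2   (metabolisable energy)
  15.5x1 + 5.8x2 + 7.8x3 ≥ 14.3   (phosphorus)
  5.7x1 + 37.2x2 + 7.3x3 ≥ 17   (lysine)
  123x1 + 534x2 + 271x3 ≥ 766   (crude protein)
  x1, x2, x3 ≥ 0.
At the optimum only rice bran, DDGS are positive (pea protein = 0). There the metabolisable energy and crude protein constraints are tight.
That vertex is x1 = 0.9982, x3 = 2.374.
Total cost: 0.12·0.9982 + 0.18·2.374 = 0.54710.

$0.547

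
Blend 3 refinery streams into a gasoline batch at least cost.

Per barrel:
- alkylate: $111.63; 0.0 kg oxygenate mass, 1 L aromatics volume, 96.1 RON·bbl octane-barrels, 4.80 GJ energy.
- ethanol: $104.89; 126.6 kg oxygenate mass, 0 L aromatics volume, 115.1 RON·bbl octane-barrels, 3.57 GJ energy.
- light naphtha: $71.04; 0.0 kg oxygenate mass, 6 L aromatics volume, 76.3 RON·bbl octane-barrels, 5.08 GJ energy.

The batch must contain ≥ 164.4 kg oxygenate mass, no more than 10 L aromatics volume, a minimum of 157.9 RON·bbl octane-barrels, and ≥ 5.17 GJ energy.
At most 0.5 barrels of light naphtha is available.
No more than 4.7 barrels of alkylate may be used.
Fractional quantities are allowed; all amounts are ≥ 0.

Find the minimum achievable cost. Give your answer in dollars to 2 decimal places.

$144.04

Let x1 = barrels of alkylate, x2 = barrels of ethanol, x3 = barrels of light naphtha.
Minimise 111.63x1 + 104.89x2 + 71.04x3 with:
  126.6x2 ≥ 164.4   (oxygenate mass)
  1x1 + 6x3 ≤ 10   (aromatics volume)
  96.1x1 + 115.1x2 + 76.3x3 ≥ 157.9   (octane-barrels)
  4.8x1 + 3.57x2 + 5.08x3 ≥ 5.17   (energy)
  x3 ≤ 0.5
  x1 ≤ 4.7
  x1, x2, x3 ≥ 0.
The optimal basis is {ethanol, light naphtha}; alkylate drops out. There the octane-barrels and energy constraints are tight.
Optimal quantities: ethanol = 1.30528 barrels, light naphtha = 0.100424 barrels.
Total cost: 104.89·1.30528 + 71.04·0.100424 = 144.0449.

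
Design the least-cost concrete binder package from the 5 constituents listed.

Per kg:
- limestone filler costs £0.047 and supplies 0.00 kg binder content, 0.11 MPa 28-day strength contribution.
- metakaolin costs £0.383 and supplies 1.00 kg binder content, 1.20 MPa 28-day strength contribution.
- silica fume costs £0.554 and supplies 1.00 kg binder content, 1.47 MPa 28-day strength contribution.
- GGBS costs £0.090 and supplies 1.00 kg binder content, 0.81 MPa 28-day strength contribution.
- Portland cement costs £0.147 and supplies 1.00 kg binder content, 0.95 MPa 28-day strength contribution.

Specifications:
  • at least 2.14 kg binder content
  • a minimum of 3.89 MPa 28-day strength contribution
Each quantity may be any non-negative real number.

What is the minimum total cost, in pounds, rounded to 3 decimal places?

£0.432

Treat it as an LP. Let x1 = kg of limestone filler, x2 = kg of metakaolin, x3 = kg of silica fume, x4 = kg of GGBS, x5 = kg of Portland cement.
Minimize 0.047x1 + 0.383x2 + 0.554x3 + 0.09x4 + 0.147x5 with:
  1x2 + 1x3 + 1x4 + 1x5 ≥ 2.14   (binder content)
  0.11x1 + 1.2x2 + 1.47x3 + 0.81x4 + 0.95x5 ≥ 3.89   (28-day strength contribution)
  x1, x2, x3, x4, x5 ≥ 0.
The cheapest feasible vertex uses only GGBS; limestone filler, metakaolin, silica fume, Portland cement are not used. The 28-day strength contribution requirement is met with equality.
Optimal quantities: GGBS = 4.802 kg.
Hence cost = 0.09·4.802 = £0.43218.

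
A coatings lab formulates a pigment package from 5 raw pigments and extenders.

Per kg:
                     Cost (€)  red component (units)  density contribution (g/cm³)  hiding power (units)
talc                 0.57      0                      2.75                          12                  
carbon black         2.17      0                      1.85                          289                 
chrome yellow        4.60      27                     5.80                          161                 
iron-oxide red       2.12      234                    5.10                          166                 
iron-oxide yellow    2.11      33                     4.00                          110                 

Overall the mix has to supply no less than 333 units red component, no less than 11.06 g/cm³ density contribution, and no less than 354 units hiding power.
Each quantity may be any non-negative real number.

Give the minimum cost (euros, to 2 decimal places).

€4.45

Set it up as a linear program. Let x1 = kg of talc, x2 = kg of carbon black, x3 = kg of chrome yellow, x4 = kg of iron-oxide red, x5 = kg of iron-oxide yellow.
Minimize 0.57x1 + 2.17x2 + 4.6x3 + 2.12x4 + 2.11x5 subject to:
  27x3 + 234x4 + 33x5 ≥ 333   (red component)
  2.75x1 + 1.85x2 + 5.8x3 + 5.1x4 + 4x5 ≥ 11.06   (density contribution)
  12x1 + 289x2 + 161x3 + 166x4 + 110x5 ≥ 354   (hiding power)
  x1, x2, x3, x4, x5 ≥ 0.
The optimal basis is {talc, carbon black, iron-oxide red}; chrome yellow, iron-oxide yellow drop out. Binding constraints: red component, density contribution, hiding power.
That vertex is x1 = 1.14, x2 = 0.3602, x4 = 1.423.
Hence cost = 0.57·1.14 + 2.17·0.3602 + 2.12·1.423 = €4.4482.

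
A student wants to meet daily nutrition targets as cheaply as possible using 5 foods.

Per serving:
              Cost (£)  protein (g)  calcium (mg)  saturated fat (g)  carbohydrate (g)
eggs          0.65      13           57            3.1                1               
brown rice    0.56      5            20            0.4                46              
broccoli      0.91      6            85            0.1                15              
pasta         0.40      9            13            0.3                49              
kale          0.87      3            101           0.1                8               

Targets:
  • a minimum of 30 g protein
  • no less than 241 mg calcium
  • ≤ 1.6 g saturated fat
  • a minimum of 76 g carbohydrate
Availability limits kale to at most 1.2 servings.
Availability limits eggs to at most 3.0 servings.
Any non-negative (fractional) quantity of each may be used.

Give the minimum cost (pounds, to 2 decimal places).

This is a linear program. Let x1 = servings of eggs, x2 = servings of brown rice, x3 = servings of broccoli, x4 = servings of pasta, x5 = servings of kale.
min 0.65x1 + 0.56x2 + 0.91x3 + 0.4x4 + 0.87x5 subject to:
  13x1 + 5x2 + 6x3 + 9x4 + 3x5 ≥ 30   (protein)
  57x1 + 20x2 + 85x3 + 13x4 + 101x5 ≥ 241   (calcium)
  3.1x1 + 0.4x2 + 0.1x3 + 0.3x4 + 0.1x5 ≤ 1.6   (saturated fat)
  1x1 + 46x2 + 15x3 + 49x4 + 8x5 ≥ 76   (carbohydrate)
  x5 ≤ 1.2
  x1 ≤ 3
  x1, x2, x3, x4, x5 ≥ 0.
The minimum-cost mix takes nothing from brown rice — only eggs, broccoli, pasta, kale. There the protein, calcium, saturated fat, the kale cap constraints are tight.
So eggs = 0.2602 servings, broccoli = 0.9396 servings, pasta = 1.931 servings, kale = 1.2 servings.
Total cost: 0.65·0.2602 + 0.91·0.9396 + 0.4·1.931 + 0.87·1.2 = 2.8406.

£2.84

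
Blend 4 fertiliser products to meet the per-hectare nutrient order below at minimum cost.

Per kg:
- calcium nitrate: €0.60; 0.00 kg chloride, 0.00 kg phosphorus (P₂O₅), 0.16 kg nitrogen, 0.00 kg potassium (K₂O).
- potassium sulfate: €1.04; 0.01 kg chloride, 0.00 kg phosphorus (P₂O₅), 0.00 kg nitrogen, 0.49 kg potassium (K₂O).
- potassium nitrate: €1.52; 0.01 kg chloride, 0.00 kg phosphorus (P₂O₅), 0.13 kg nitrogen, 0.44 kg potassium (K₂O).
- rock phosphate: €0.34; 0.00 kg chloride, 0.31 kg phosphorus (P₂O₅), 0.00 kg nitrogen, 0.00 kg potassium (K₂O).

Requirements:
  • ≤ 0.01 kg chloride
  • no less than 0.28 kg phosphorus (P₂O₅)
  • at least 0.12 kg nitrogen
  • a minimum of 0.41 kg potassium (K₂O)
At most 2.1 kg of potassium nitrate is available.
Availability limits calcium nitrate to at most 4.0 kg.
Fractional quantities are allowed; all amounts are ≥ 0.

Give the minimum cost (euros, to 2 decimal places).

Treat it as an LP. Let x1 = kg of calcium nitrate, x2 = kg of potassium sulfate, x3 = kg of potassium nitrate, x4 = kg of rock phosphate.
Minimise 0.6x1 + 1.04x2 + 1.52x3 + 0.34x4 with:
  0.01x2 + 0.01x3 ≤ 0.01   (chloride)
  0.31x4 ≥ 0.28   (phosphorus (P₂O₅))
  0.16x1 + 0.13x3 ≥ 0.12   (nitrogen)
  0.49x2 + 0.44x3 ≥ 0.41   (potassium (K₂O))
  x3 ≤ 2.1
  x1 ≤ 4
  x1, x2, x3, x4 ≥ 0.
At the optimum only calcium nitrate, potassium sulfate, rock phosphate are positive (potassium nitrate = 0). The phosphorus (P₂O₅), nitrogen, potassium (K₂O) requirements are met with equality.
Solving gives x1 = 0.75, x2 = 0.8367, x4 = 0.9032.
Objective = 0.6·0.75 + 1.04·0.8367 + 0.34·0.9032 = 1.6273.

€1.63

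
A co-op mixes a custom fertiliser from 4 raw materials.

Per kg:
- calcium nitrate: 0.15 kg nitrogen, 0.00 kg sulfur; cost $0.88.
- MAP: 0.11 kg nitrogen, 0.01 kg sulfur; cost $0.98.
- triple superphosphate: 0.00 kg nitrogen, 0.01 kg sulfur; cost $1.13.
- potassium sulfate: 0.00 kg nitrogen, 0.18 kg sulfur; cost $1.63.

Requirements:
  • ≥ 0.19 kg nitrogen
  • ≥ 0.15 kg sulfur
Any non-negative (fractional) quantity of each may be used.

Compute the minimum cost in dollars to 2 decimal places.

$2.47

Let x1 = kg of calcium nitrate, x2 = kg of MAP, x3 = kg of triple superphosphate, x4 = kg of potassium sulfate.
min 0.88x1 + 0.98x2 + 1.13x3 + 1.63x4 s.t.:
  0.15x1 + 0.11x2 ≥ 0.19   (nitrogen)
  0.01x2 + 0.01x3 + 0.18x4 ≥ 0.15   (sulfur)
  x1, x2, x3, x4 ≥ 0.
The optimal basis is {calcium nitrate, potassium sulfate}; MAP, triple superphosphate drop out. Binding constraints: nitrogen and sulfur.
Optimal quantities: calcium nitrate = 1.267 kg, potassium sulfate = 0.8333 kg.
Total cost: 0.88·1.267 + 1.63·0.8333 = 2.4732.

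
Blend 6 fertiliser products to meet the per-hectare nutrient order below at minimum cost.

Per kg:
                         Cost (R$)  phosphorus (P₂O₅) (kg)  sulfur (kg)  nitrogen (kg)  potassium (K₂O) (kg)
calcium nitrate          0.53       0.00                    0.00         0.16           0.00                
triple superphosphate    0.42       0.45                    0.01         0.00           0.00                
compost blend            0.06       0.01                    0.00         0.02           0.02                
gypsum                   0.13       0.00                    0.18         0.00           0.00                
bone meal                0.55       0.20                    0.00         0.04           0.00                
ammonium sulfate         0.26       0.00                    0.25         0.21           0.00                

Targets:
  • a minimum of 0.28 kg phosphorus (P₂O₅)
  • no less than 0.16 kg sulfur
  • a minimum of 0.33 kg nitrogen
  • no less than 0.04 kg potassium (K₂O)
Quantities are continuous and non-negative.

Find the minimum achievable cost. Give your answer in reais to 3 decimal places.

Let x1 = kg of calcium nitrate, x2 = kg of triple superphosphate, x3 = kg of compost blend, x4 = kg of gypsum, x5 = kg of bone meal, x6 = kg of ammonium sulfate.
Minimise 0.53x1 + 0.42x2 + 0.06x3 + 0.13x4 + 0.55x5 + 0.26x6 with:
  0.45x2 + 0.01x3 + 0.2x5 ≥ 0.28   (phosphorus (P₂O₅))
  0.01x2 + 0.18x4 + 0.25x6 ≥ 0.16   (sulfur)
  0.16x1 + 0.02x3 + 0.04x5 + 0.21x6 ≥ 0.33   (nitrogen)
  0.02x3 ≥ 0.04   (potassium (K₂O))
  x1, x2, x3, x4, x5, x6 ≥ 0.
The optimal basis is {triple superphosphate, compost blend, ammonium sulfate}; calcium nitrate, gypsum, bone meal drop out. There the phosphorus (P₂O₅), nitrogen, potassium (K₂O) constraints are tight.
So triple superphosphate = 0.5778 kg, compost blend = 2 kg, ammonium sulfate = 1.381 kg.
Hence cost = 0.42·0.5778 + 0.06·2 + 0.26·1.381 = R$0.72174.

R$0.722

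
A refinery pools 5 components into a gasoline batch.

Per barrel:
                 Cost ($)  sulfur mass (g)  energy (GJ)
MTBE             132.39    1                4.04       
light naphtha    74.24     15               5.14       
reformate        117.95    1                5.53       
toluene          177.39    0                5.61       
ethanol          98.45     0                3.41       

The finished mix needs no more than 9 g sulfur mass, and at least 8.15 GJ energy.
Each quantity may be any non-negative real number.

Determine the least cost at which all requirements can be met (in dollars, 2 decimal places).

$154.90

Set it up as a linear program. Let x1 = barrels of MTBE, x2 = barrels of light naphtha, x3 = barrels of reformate, x4 = barrels of toluene, x5 = barrels of ethanol.
min 132.39x1 + 74.24x2 + 117.95x3 + 177.39x4 + 98.45x5 subject to:
  1x1 + 15x2 + 1x3 ≤ 9   (sulfur mass)
  4.04x1 + 5.14x2 + 5.53x3 + 5.61x4 + 3.41x5 ≥ 8.15   (energy)
  x1, x2, x3, x4, x5 ≥ 0.
The optimal basis is {light naphtha, reformate}; MTBE, toluene, ethanol drop out. Binding constraints: sulfur mass and energy.
That vertex is x2 = 0.5349, x3 = 0.9766.
Total cost: 74.24·0.5349 + 117.95·0.9766 = 154.9009.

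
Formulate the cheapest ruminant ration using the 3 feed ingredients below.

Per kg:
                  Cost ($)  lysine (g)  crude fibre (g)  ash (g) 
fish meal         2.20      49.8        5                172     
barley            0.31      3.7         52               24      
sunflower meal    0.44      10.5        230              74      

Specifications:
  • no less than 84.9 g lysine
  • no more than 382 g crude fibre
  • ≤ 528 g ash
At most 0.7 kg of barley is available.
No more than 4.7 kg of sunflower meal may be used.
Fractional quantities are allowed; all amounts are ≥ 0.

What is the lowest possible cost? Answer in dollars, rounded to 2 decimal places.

$3.71

Let x1 = kg of fish meal, x2 = kg of barley, x3 = kg of sunflower meal.
Minimize 2.2x1 + 0.31x2 + 0.44x3 subject to:
  49.8x1 + 3.7x2 + 10.5x3 ≥ 84.9   (lysine)
  5x1 + 52x2 + 230x3 ≤ 382   (crude fibre)
  172x1 + 24x2 + 74x3 ≤ 528   (ash)
  x2 ≤ 0.7
  x3 ≤ 4.7
  x1, x2, x3 ≥ 0.
At the optimum only fish meal, sunflower meal are positive (barley = 0). The lysine and crude fibre requirements are met with equality.
Optimal quantities: fish meal = 1.361 kg, sunflower meal = 1.631 kg.
Total cost: 2.2·1.361 + 0.44·1.631 = 3.7118.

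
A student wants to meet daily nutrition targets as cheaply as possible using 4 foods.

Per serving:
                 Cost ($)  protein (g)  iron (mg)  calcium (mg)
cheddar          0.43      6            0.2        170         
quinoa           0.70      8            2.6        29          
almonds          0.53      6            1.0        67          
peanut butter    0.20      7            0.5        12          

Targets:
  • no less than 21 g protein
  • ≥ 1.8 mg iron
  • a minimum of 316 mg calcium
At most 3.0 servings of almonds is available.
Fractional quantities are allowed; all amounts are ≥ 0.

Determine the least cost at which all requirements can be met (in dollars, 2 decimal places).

Set it up as a linear program. Let x1 = servings of cheddar, x2 = servings of quinoa, x3 = servings of almonds, x4 = servings of peanut butter.
min 0.43x1 + 0.7x2 + 0.53x3 + 0.2x4 s.t.:
  6x1 + 8x2 + 6x3 + 7x4 ≥ 21   (protein)
  0.2x1 + 2.6x2 + 1x3 + 0.5x4 ≥ 1.8   (iron)
  170x1 + 29x2 + 67x3 + 12x4 ≥ 316   (calcium)
  x3 ≤ 3
  x1, x2, x3, x4 ≥ 0.
The minimum-cost mix takes nothing from almonds — only cheddar, quinoa, peanut butter. There the protein, iron, calcium constraints are tight.
So cheddar = 1.72 servings, quinoa = 0.3417 servings, peanut butter = 1.135 servings.
Total cost: 0.43·1.72 + 0.7·0.3417 + 0.2·1.135 = 1.2058.

$1.21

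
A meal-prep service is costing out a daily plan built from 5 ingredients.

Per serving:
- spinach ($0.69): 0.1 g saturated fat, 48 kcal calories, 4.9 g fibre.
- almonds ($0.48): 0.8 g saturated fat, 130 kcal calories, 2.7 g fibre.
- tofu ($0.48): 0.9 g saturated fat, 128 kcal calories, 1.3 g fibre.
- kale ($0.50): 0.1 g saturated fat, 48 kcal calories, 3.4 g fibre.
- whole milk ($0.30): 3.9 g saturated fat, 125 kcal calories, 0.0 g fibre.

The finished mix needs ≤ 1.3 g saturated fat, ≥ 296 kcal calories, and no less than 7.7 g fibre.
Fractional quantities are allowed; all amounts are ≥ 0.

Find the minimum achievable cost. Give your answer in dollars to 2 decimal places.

Let x1 = servings of spinach, x2 = servings of almonds, x3 = servings of tofu, x4 = servings of kale, x5 = servings of whole milk.
min 0.69x1 + 0.48x2 + 0.48x3 + 0.5x4 + 0.3x5 s.t.:
  0.1x1 + 0.8x2 + 0.9x3 + 0.1x4 + 3.9x5 ≤ 1.3   (saturated fat)
  48x1 + 130x2 + 128x3 + 48x4 + 125x5 ≥ 296   (calories)
  4.9x1 + 2.7x2 + 1.3x3 + 3.4x4 ≥ 7.7   (fibre)
  x1, x2, x3, x4, x5 ≥ 0.
The minimum-cost mix takes nothing from spinach, tofu, whole milk — only almonds, kale. The saturated fat and calories requirements are met with equality.
That vertex is x2 = 1.291, x4 = 2.669.
Total cost: 0.48·1.291 + 0.5·2.669 = 1.9542.

$1.95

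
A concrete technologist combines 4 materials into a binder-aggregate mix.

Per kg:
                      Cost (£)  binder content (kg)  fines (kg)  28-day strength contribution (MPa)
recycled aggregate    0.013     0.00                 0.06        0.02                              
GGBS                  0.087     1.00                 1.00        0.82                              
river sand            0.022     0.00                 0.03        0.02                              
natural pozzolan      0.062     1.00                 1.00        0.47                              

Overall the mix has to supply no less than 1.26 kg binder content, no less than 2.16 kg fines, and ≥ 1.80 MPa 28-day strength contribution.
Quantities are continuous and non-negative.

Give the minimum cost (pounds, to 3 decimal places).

Let x1 = kg of recycled aggregate, x2 = kg of GGBS, x3 = kg of river sand, x4 = kg of natural pozzolan.
Minimize 0.013x1 + 0.087x2 + 0.022x3 + 0.062x4 with:
  1x2 + 1x4 ≥ 1.26   (binder content)
  0.06x1 + 1x2 + 0.03x3 + 1x4 ≥ 2.16   (fines)
  0.02x1 + 0.82x2 + 0.02x3 + 0.47x4 ≥ 1.8   (28-day strength contribution)
  x1, x2, x3, x4 ≥ 0.
The optimal basis is {GGBS}; recycled aggregate, river sand, natural pozzolan drop out. There the 28-day strength contribution constraint is tight.
That vertex is x2 = 2.195.
Cost = 0.087·2.195 = 0.19097.

£0.191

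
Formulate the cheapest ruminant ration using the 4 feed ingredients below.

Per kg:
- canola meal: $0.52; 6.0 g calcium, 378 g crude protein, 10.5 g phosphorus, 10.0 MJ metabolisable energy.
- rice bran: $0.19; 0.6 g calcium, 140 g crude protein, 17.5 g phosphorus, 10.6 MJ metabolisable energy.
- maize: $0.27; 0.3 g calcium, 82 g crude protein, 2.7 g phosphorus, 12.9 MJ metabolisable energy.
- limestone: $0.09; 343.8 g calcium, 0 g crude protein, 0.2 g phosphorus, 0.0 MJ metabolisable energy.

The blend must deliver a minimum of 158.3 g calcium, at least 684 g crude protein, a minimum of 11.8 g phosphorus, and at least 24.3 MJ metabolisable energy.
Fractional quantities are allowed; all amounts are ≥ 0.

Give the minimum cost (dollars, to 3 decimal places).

Set it up as a linear program. Let x1 = kg of canola meal, x2 = kg of rice bran, x3 = kg of maize, x4 = kg of limestone.
Minimise 0.52x1 + 0.19x2 + 0.27x3 + 0.09x4 with:
  6x1 + 0.6x2 + 0.3x3 + 343.8x4 ≥ 158.3   (calcium)
  378x1 + 140x2 + 82x3 ≥ 684   (crude protein)
  10.5x1 + 17.5x2 + 2.7x3 + 0.2x4 ≥ 11.8   (phosphorus)
  10x1 + 10.6x2 + 12.9x3 ≥ 24.3   (metabolisable energy)
  x1, x2, x3, x4 ≥ 0.
The minimum-cost mix takes nothing from canola meal, maize — only rice bran, limestone. There the calcium and crude protein constraints are tight.
So rice bran = 4.886 kg, limestone = 0.4519 kg.
Total cost: 0.19·4.886 + 0.09·0.4519 = 0.96901.

$0.969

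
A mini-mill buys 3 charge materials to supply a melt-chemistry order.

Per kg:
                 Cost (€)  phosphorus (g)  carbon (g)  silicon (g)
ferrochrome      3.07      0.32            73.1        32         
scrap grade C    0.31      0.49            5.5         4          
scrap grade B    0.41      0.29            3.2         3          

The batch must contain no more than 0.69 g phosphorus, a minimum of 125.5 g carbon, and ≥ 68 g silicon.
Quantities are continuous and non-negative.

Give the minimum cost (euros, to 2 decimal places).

€6.52

Let x1 = kg of ferrochrome, x2 = kg of scrap grade C, x3 = kg of scrap grade B.
min 3.07x1 + 0.31x2 + 0.41x3 subject to:
  0.32x1 + 0.49x2 + 0.29x3 ≤ 0.69   (phosphorus)
  73.1x1 + 5.5x2 + 3.2x3 ≥ 125.5   (carbon)
  32x1 + 4x2 + 3x3 ≥ 68   (silicon)
  x1, x2, x3 ≥ 0.
The optimal basis is {ferrochrome, scrap grade C}; scrap grade B drops out. Binding constraints: phosphorus and silicon.
That vertex is x1 = 2.122, x2 = 0.02222.
Total cost: 3.07·2.122 + 0.31·0.02222 = 6.5214.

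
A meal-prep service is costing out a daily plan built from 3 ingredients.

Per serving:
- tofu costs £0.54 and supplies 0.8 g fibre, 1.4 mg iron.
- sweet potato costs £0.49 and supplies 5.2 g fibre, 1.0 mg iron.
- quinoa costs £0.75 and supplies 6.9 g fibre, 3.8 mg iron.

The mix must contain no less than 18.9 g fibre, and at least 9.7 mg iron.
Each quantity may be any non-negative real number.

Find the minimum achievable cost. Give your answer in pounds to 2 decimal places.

This is a linear program. Let x1 = servings of tofu, x2 = servings of sweet potato, x3 = servings of quinoa.
Minimize 0.54x1 + 0.49x2 + 0.75x3 s.t.:
  0.8x1 + 5.2x2 + 6.9x3 ≥ 18.9   (fibre)
  1.4x1 + 1x2 + 3.8x3 ≥ 9.7   (iron)
  x1, x2, x3 ≥ 0.
The cheapest feasible vertex uses only sweet potato, quinoa; tofu is not used. Binding constraints: fibre and iron.
Solving gives x2 = 0.3802, x3 = 2.453.
Total cost: 0.49·0.3802 + 0.75·2.453 = 2.0260.

£2.03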